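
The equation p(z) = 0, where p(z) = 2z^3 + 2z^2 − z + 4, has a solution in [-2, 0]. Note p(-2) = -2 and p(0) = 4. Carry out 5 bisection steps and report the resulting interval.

midpoint -1: p = 5 > 0 → [-2, -1]
midpoint -1.5: p = 3.25 > 0 → [-2, -1.5]
midpoint -1.75: p = 1.15625 > 0 → [-2, -1.75]
midpoint -1.875: p = -0.2773 < 0 → [-1.875, -1.75]
midpoint -1.8125: p = 0.4741 > 0 → [-1.875, -1.8125]

[-1.875, -1.8125]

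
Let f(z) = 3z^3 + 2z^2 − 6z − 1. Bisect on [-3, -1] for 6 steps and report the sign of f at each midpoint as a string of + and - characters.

-+-++-

midpoint -2: f = -5 < 0 → [-2, -1]
midpoint -1.5: f = 2.375 > 0 → [-2, -1.5]
midpoint -1.75: f = -0.453125 < 0 → [-1.75, -1.5]
midpoint -1.625: f = 1.1582 > 0 → [-1.75, -1.625]
midpoint -1.6875: f = 0.4041 > 0 → [-1.75, -1.6875]
midpoint -1.71875: f = -0.0114 < 0 → [-1.71875, -1.6875]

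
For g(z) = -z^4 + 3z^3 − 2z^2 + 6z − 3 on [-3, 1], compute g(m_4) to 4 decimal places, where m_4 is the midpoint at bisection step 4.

midpoint -1: g = -15 < 0 → [-1, 1]
midpoint 0: g = -3 < 0 → [0, 1]
midpoint 0.5: g = -0.1875 < 0 → [0.5, 1]
midpoint 0.75: g = 1.3242 > 0 → [0.5, 0.75]

1.3242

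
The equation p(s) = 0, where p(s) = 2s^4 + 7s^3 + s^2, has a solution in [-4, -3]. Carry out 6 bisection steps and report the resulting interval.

midpoint -3.5: p = 12.25 > 0 → [-3.5, -3]
midpoint -3.25: p = -6.601562 < 0 → [-3.5, -3.25]
midpoint -3.375: p = 1.779785 > 0 → [-3.375, -3.25]
midpoint -3.3125: p = -2.6574 < 0 → [-3.375, -3.3125]
midpoint -3.34375: p = -0.5023 < 0 → [-3.375, -3.34375]
midpoint -3.359375: p = 0.6227 > 0 → [-3.359375, -3.34375]

[-3.359375, -3.34375]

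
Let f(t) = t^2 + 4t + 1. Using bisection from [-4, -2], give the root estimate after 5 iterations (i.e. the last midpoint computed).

-3.6875

t = -3 gives f = -2, negative; keep [-4, -3]
t = -3.5 gives f = -0.75, negative; keep [-4, -3.5]
t = -3.75 gives f = 0.0625, positive; keep [-3.75, -3.5]
t = -3.625 gives f = -0.3594, negative; keep [-3.75, -3.625]
t = -3.6875 gives f = -0.1523, negative; keep [-3.75, -3.6875]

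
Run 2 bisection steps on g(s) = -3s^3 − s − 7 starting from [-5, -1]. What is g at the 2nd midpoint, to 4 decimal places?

midpoint -3: g = 77 > 0 → [-3, -1]
midpoint -2: g = 19 > 0 → [-2, -1]

19.0000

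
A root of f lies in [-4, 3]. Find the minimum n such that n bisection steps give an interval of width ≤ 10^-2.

Width after n steps is 7/2^n. Need 2^n ≥ 7/10^-2 = 700.
2^9 = 512 < 700 ≤ 2^10 = 1024, so n = 10.

10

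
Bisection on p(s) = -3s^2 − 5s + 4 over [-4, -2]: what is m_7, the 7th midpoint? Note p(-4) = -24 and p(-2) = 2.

-2.265625

midpoint -3: p = -8 < 0 → [-3, -2]
midpoint -2.5: p = -2.25 < 0 → [-2.5, -2]
midpoint -2.25: p = 0.0625 > 0 → [-2.5, -2.25]
midpoint -2.375: p = -1.0469 < 0 → [-2.375, -2.25]
midpoint -2.3125: p = -0.4805 < 0 → [-2.3125, -2.25]
midpoint -2.28125: p = -0.2061 < 0 → [-2.28125, -2.25]
midpoint -2.265625: p = -0.071 < 0 → [-2.265625, -2.25]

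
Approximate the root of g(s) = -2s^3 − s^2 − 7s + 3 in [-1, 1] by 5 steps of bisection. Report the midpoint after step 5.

0.4375

s = 0 gives g = 3, positive; keep [0, 1]
s = 0.5 gives g = -1, negative; keep [0, 0.5]
s = 0.25 gives g = 1.15625, positive; keep [0.25, 0.5]
s = 0.375 gives g = 0.1289, positive; keep [0.375, 0.5]
s = 0.4375 gives g = -0.4214, negative; keep [0.375, 0.4375]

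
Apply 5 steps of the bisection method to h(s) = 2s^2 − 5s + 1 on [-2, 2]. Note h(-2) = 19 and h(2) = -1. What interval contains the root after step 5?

[0.125, 0.25]

m = 0, h(m) = 1 (+); new bracket [0, 2]
m = 1, h(m) = -2 (−); new bracket [0, 1]
m = 0.5, h(m) = -1 (−); new bracket [0, 0.5]
m = 0.25, h(m) = -0.125 (−); new bracket [0, 0.25]
m = 0.125, h(m) = 0.4062 (+); new bracket [0.125, 0.25]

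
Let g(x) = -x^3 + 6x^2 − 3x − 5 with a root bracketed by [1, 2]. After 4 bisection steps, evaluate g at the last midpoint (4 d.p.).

g(1.5) = 0.625 > 0, so the root lies in [1, 1.5]
g(1.25) = -1.328125 < 0, so the root lies in [1.25, 1.5]
g(1.375) = -0.380859 < 0, so the root lies in [1.375, 1.5]
g(1.4375) = 0.1155 > 0, so the root lies in [1.375, 1.4375]

0.1155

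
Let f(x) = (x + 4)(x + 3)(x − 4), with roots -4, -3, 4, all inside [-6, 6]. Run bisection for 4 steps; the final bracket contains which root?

f(0) = -48 < 0, so the root lies in [0, 6]
f(3) = -42 < 0, so the root lies in [3, 6]
f(4.5) = 31.875 > 0, so the root lies in [3, 4.5]
f(3.75) = -13.0781 < 0, so the root lies in [3.75, 4.5]

4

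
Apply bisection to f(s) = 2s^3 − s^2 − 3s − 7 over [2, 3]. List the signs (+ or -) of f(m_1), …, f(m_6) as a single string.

f(2.5) = 10.5 > 0, so the root lies in [2, 2.5]
f(2.25) = 3.96875 > 0, so the root lies in [2, 2.25]
f(2.125) = 1.300781 > 0, so the root lies in [2, 2.125]
f(2.0625) = 0.106 > 0, so the root lies in [2, 2.0625]
f(2.03125) = -0.4579 < 0, so the root lies in [2.03125, 2.0625]
f(2.046875) = -0.1787 < 0, so the root lies in [2.046875, 2.0625]

++++--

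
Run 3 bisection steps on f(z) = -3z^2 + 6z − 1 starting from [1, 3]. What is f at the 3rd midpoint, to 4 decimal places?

f(2) = -1 < 0, so the root lies in [1, 2]
f(1.5) = 1.25 > 0, so the root lies in [1.5, 2]
f(1.75) = 0.3125 > 0, so the root lies in [1.75, 2]

0.3125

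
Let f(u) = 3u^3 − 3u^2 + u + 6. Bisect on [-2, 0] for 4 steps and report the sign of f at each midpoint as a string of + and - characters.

-+++

m = -1, f(m) = -1 (−); new bracket [-1, 0]
m = -0.5, f(m) = 4.375 (+); new bracket [-1, -0.5]
m = -0.75, f(m) = 2.296875 (+); new bracket [-1, -0.75]
m = -0.875, f(m) = 0.8184 (+); new bracket [-1, -0.875]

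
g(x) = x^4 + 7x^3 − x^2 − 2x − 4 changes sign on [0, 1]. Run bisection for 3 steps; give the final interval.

[0.875, 1]

midpoint 0.5: g = -4.3125 < 0 → [0.5, 1]
midpoint 0.75: g = -2.792969 < 0 → [0.75, 1]
midpoint 0.875: g = -1.23999 < 0 → [0.875, 1]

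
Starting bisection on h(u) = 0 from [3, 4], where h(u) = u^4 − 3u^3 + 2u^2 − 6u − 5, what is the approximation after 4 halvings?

3.1875

h(3.5) = 19.9375 > 0, so the root lies in [3, 3.5]
h(3.25) = 5.207031 > 0, so the root lies in [3, 3.25]
h(3.125) = -0.404053 < 0, so the root lies in [3.125, 3.25]
h(3.1875) = 2.2676 > 0, so the root lies in [3.125, 3.1875]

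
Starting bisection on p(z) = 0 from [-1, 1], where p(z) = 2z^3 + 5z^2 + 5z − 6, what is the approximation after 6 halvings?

0.65625

m = 0, p(m) = -6 (−); new bracket [0, 1]
m = 0.5, p(m) = -2 (−); new bracket [0.5, 1]
m = 0.75, p(m) = 1.40625 (+); new bracket [0.5, 0.75]
m = 0.625, p(m) = -0.4336 (−); new bracket [0.625, 0.75]
m = 0.6875, p(m) = 0.4507 (+); new bracket [0.625, 0.6875]
m = 0.65625, p(m) = -0.0002 (−); new bracket [0.65625, 0.6875]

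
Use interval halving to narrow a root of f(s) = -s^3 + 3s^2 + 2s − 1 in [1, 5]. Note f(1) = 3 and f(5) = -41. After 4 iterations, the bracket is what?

m = 3, f(m) = 5 (+); new bracket [3, 5]
m = 4, f(m) = -9 (−); new bracket [3, 4]
m = 3.5, f(m) = -0.125 (−); new bracket [3, 3.5]
m = 3.25, f(m) = 2.8594 (+); new bracket [3.25, 3.5]

[3.25, 3.5]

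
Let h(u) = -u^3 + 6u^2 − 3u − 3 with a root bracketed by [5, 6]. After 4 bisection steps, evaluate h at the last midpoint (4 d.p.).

midpoint 5.5: h = -4.375 < 0 → [5, 5.5]
midpoint 5.25: h = 1.921875 > 0 → [5.25, 5.5]
midpoint 5.375: h = -1.068359 < 0 → [5.25, 5.375]
midpoint 5.3125: h = 0.4656 > 0 → [5.3125, 5.375]

0.4656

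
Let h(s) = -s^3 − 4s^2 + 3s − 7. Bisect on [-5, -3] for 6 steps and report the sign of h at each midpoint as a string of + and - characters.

h(-4) = -19 < 0, so the root lies in [-5, -4]
h(-4.5) = -10.375 < 0, so the root lies in [-5, -4.5]
h(-4.75) = -4.328125 < 0, so the root lies in [-5, -4.75]
h(-4.875) = -0.8301 < 0, so the root lies in [-5, -4.875]
h(-4.9375) = 1.0427 > 0, so the root lies in [-4.9375, -4.875]
h(-4.90625) = 0.0959 > 0, so the root lies in [-4.90625, -4.875]

----++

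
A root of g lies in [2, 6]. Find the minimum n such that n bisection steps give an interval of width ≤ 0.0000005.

23

Width after n steps is 4/2^n. Need 2^n ≥ 4/0.0000005 = 8000000.
2^22 = 4194304 < 8000000 ≤ 2^23 = 8388608, so n = 23.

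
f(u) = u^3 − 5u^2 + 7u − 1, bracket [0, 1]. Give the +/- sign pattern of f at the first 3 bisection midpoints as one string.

++-

midpoint 0.5: f = 1.375 > 0 → [0, 0.5]
midpoint 0.25: f = 0.453125 > 0 → [0, 0.25]
midpoint 0.125: f = -0.201172 < 0 → [0.125, 0.25]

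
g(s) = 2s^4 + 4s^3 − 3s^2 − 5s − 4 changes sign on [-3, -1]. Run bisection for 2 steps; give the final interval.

[-2.5, -2]

midpoint -2: g = -6 < 0 → [-3, -2]
midpoint -2.5: g = 5.375 > 0 → [-2.5, -2]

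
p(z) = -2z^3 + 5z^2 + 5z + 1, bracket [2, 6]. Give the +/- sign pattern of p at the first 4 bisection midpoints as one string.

z = 4 gives p = -27, negative; keep [2, 4]
z = 3 gives p = 7, positive; keep [3, 4]
z = 3.5 gives p = -6, negative; keep [3, 3.5]
z = 3.25 gives p = 1.4062, positive; keep [3.25, 3.5]

-+-+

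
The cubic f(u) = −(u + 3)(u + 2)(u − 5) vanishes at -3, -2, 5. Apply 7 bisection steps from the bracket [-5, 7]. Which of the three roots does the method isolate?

u = 1 gives f = 48, positive; keep [1, 7]
u = 4 gives f = 42, positive; keep [4, 7]
u = 5.5 gives f = -31.875, negative; keep [4, 5.5]
u = 4.75 gives f = 13.0781, positive; keep [4.75, 5.5]
u = 5.125 gives f = -7.2363, negative; keep [4.75, 5.125]
u = 4.9375 gives f = 3.4417, positive; keep [4.9375, 5.125]
u = 5.03125 gives f = -1.7647, negative; keep [4.9375, 5.03125]

5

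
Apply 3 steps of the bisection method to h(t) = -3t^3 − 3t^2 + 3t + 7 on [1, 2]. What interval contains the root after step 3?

t = 1.5 gives h = -5.375, negative; keep [1, 1.5]
t = 1.25 gives h = 0.203125, positive; keep [1.25, 1.5]
t = 1.375 gives h = -2.345703, negative; keep [1.25, 1.375]

[1.25, 1.375]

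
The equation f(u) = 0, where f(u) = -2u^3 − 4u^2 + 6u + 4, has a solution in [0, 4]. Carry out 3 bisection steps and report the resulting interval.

f(2) = -16 < 0, so the root lies in [0, 2]
f(1) = 4 > 0, so the root lies in [1, 2]
f(1.5) = -2.75 < 0, so the root lies in [1, 1.5]

[1, 1.5]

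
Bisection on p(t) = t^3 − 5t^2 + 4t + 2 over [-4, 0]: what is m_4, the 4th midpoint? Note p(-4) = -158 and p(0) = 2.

-0.25

p(-2) = -34 < 0, so the root lies in [-2, 0]
p(-1) = -8 < 0, so the root lies in [-1, 0]
p(-0.5) = -1.375 < 0, so the root lies in [-0.5, 0]
p(-0.25) = 0.6719 > 0, so the root lies in [-0.5, -0.25]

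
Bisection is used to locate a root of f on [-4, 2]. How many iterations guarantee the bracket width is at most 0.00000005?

27

Width after n steps is 6/2^n. Need 2^n ≥ 6/0.00000005 = 120000000.
2^26 = 67108864 < 120000000 ≤ 2^27 = 134217728, so n = 27.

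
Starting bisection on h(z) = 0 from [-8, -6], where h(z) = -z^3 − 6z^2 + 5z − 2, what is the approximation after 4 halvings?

-6.875

z = -7 gives h = 12, positive; keep [-7, -6]
z = -6.5 gives h = -13.375, negative; keep [-7, -6.5]
z = -6.75 gives h = -1.578125, negative; keep [-7, -6.75]
z = -6.875 gives h = 4.9824, positive; keep [-6.875, -6.75]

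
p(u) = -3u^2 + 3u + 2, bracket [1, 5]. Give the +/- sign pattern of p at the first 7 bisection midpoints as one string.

---+++-

m = 3, p(m) = -16 (−); new bracket [1, 3]
m = 2, p(m) = -4 (−); new bracket [1, 2]
m = 1.5, p(m) = -0.25 (−); new bracket [1, 1.5]
m = 1.25, p(m) = 1.0625 (+); new bracket [1.25, 1.5]
m = 1.375, p(m) = 0.4531 (+); new bracket [1.375, 1.5]
m = 1.4375, p(m) = 0.1133 (+); new bracket [1.4375, 1.5]
m = 1.46875, p(m) = -0.0654 (−); new bracket [1.4375, 1.46875]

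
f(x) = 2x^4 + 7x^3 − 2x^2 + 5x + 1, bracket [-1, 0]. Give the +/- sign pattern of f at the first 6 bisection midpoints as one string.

--+-++

f(-0.5) = -2.75 < 0, so the root lies in [-0.5, 0]
f(-0.25) = -0.476562 < 0, so the root lies in [-0.25, 0]
f(-0.125) = 0.330566 > 0, so the root lies in [-0.25, -0.125]
f(-0.1875) = -0.0515 < 0, so the root lies in [-0.1875, -0.125]
f(-0.15625) = 0.1444 > 0, so the root lies in [-0.1875, -0.15625]
f(-0.171875) = 0.0477 > 0, so the root lies in [-0.1875, -0.171875]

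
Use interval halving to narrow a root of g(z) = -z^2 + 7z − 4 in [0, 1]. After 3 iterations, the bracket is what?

[0.625, 0.75]

midpoint 0.5: g = -0.75 < 0 → [0.5, 1]
midpoint 0.75: g = 0.6875 > 0 → [0.5, 0.75]
midpoint 0.625: g = -0.015625 < 0 → [0.625, 0.75]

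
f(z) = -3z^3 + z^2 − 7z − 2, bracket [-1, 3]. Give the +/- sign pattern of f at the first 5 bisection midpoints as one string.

f(1) = -11 < 0, so the root lies in [-1, 1]
f(0) = -2 < 0, so the root lies in [-1, 0]
f(-0.5) = 2.125 > 0, so the root lies in [-0.5, 0]
f(-0.25) = -0.1406 < 0, so the root lies in [-0.5, -0.25]
f(-0.375) = 0.9238 > 0, so the root lies in [-0.375, -0.25]

--+-+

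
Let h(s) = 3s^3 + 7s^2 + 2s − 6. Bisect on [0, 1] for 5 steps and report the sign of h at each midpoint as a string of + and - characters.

-+--+

h(0.5) = -2.875 < 0, so the root lies in [0.5, 1]
h(0.75) = 0.703125 > 0, so the root lies in [0.5, 0.75]
h(0.625) = -1.283203 < 0, so the root lies in [0.625, 0.75]
h(0.6875) = -0.3416 < 0, so the root lies in [0.6875, 0.75]
h(0.71875) = 0.1676 > 0, so the root lies in [0.6875, 0.71875]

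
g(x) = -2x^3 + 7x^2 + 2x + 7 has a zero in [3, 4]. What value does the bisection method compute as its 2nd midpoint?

g(3.5) = 14 > 0, so the root lies in [3.5, 4]
g(3.75) = 7.46875 > 0, so the root lies in [3.75, 4]

3.75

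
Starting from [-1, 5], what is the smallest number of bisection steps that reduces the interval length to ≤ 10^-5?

Width after n steps is 6/2^n. Need 2^n ≥ 6/10^-5 = 600000.
2^19 = 524288 < 600000 ≤ 2^20 = 1048576, so n = 20.

20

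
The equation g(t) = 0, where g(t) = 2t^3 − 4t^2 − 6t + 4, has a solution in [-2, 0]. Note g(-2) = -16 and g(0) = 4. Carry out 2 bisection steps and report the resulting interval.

m = -1, g(m) = 4 (+); new bracket [-2, -1]
m = -1.5, g(m) = -2.75 (−); new bracket [-1.5, -1]

[-1.5, -1]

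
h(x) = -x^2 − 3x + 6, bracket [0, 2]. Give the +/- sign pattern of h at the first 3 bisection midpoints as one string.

+-+

h(1) = 2 > 0, so the root lies in [1, 2]
h(1.5) = -0.75 < 0, so the root lies in [1, 1.5]
h(1.25) = 0.6875 > 0, so the root lies in [1.25, 1.5]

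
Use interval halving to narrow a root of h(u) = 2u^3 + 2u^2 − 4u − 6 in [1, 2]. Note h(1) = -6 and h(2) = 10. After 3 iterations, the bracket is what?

midpoint 1.5: h = -0.75 < 0 → [1.5, 2]
midpoint 1.75: h = 3.84375 > 0 → [1.5, 1.75]
midpoint 1.625: h = 1.363281 > 0 → [1.5, 1.625]

[1.5, 1.625]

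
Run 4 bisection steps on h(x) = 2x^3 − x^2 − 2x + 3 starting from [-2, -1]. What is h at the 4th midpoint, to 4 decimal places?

h(-1.5) = -3 < 0, so the root lies in [-1.5, -1]
h(-1.25) = 0.03125 > 0, so the root lies in [-1.5, -1.25]
h(-1.375) = -1.339844 < 0, so the root lies in [-1.375, -1.25]
h(-1.3125) = -0.6196 < 0, so the root lies in [-1.3125, -1.25]

-0.6196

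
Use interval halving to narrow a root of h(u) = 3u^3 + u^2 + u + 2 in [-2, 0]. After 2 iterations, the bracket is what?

[-1, -0.5]

u = -1 gives h = -1, negative; keep [-1, 0]
u = -0.5 gives h = 1.375, positive; keep [-1, -0.5]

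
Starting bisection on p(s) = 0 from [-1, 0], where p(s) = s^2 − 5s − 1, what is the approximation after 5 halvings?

s = -0.5 gives p = 1.75, positive; keep [-0.5, 0]
s = -0.25 gives p = 0.3125, positive; keep [-0.25, 0]
s = -0.125 gives p = -0.359375, negative; keep [-0.25, -0.125]
s = -0.1875 gives p = -0.0273, negative; keep [-0.25, -0.1875]
s = -0.21875 gives p = 0.1416, positive; keep [-0.21875, -0.1875]

-0.21875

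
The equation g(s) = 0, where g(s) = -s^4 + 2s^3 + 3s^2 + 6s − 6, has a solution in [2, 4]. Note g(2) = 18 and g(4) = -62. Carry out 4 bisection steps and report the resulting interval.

m = 3, g(m) = 12 (+); new bracket [3, 4]
m = 3.5, g(m) = -12.5625 (−); new bracket [3, 3.5]
m = 3.25, g(m) = 2.277344 (+); new bracket [3.25, 3.5]
m = 3.375, g(m) = -4.4377 (−); new bracket [3.25, 3.375]

[3.25, 3.375]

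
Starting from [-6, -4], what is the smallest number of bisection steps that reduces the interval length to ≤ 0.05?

6

Width after n steps is 2/2^n. Need 2^n ≥ 2/0.05 = 40.
2^5 = 32 < 40 ≤ 2^6 = 64, so n = 6.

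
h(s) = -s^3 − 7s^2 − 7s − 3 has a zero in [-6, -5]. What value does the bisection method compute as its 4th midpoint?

-5.9375

h(-5.5) = -9.875 < 0, so the root lies in [-6, -5.5]
h(-5.75) = -4.078125 < 0, so the root lies in [-6, -5.75]
h(-5.875) = -0.705078 < 0, so the root lies in [-6, -5.875]
h(-5.9375) = 1.1052 > 0, so the root lies in [-5.9375, -5.875]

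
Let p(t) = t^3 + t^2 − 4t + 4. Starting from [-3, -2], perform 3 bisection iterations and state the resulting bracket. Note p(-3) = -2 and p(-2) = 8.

[-3, -2.875]

p(-2.5) = 4.625 > 0, so the root lies in [-3, -2.5]
p(-2.75) = 1.765625 > 0, so the root lies in [-3, -2.75]
p(-2.875) = 0.001953 > 0, so the root lies in [-3, -2.875]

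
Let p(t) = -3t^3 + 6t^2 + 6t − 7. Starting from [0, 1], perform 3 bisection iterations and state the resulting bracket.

[0.75, 0.875]

t = 0.5 gives p = -2.875, negative; keep [0.5, 1]
t = 0.75 gives p = -0.390625, negative; keep [0.75, 1]
t = 0.875 gives p = 0.833984, positive; keep [0.75, 0.875]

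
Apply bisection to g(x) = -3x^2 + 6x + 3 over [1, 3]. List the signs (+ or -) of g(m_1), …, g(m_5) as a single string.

m = 2, g(m) = 3 (+); new bracket [2, 3]
m = 2.5, g(m) = -0.75 (−); new bracket [2, 2.5]
m = 2.25, g(m) = 1.3125 (+); new bracket [2.25, 2.5]
m = 2.375, g(m) = 0.3281 (+); new bracket [2.375, 2.5]
m = 2.4375, g(m) = -0.1992 (−); new bracket [2.375, 2.4375]

+-++-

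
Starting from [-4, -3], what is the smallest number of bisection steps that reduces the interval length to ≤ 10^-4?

Width after n steps is 1/2^n. Need 2^n ≥ 1/10^-4 = 10000.
2^13 = 8192 < 10000 ≤ 2^14 = 16384, so n = 14.

14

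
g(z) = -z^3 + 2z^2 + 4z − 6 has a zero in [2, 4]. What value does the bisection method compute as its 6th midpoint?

2.65625

midpoint 3: g = -3 < 0 → [2, 3]
midpoint 2.5: g = 0.875 > 0 → [2.5, 3]
midpoint 2.75: g = -0.671875 < 0 → [2.5, 2.75]
midpoint 2.625: g = 0.1934 > 0 → [2.625, 2.75]
midpoint 2.6875: g = -0.2156 < 0 → [2.625, 2.6875]
midpoint 2.65625: g = -0.0053 < 0 → [2.625, 2.65625]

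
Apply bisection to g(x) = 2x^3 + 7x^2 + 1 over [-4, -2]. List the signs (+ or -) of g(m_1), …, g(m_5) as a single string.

++---

x = -3 gives g = 10, positive; keep [-4, -3]
x = -3.5 gives g = 1, positive; keep [-4, -3.5]
x = -3.75 gives g = -6.03125, negative; keep [-3.75, -3.5]
x = -3.625 gives g = -2.2852, negative; keep [-3.625, -3.5]
x = -3.5625 gives g = -0.5864, negative; keep [-3.5625, -3.5]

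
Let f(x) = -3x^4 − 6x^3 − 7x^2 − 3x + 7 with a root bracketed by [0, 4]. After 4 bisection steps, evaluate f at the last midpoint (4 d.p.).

-2.6680

m = 2, f(m) = -123 (−); new bracket [0, 2]
m = 1, f(m) = -12 (−); new bracket [0, 1]
m = 0.5, f(m) = 2.8125 (+); new bracket [0.5, 1]
m = 0.75, f(m) = -2.668 (−); new bracket [0.5, 0.75]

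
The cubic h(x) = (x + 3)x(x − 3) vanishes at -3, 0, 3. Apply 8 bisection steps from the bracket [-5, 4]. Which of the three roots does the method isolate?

-3

m = -0.5, h(m) = 4.375 (+); new bracket [-5, -0.5]
m = -2.75, h(m) = 3.953125 (+); new bracket [-5, -2.75]
m = -3.875, h(m) = -23.310547 (−); new bracket [-3.875, -2.75]
m = -3.3125, h(m) = -6.5344 (−); new bracket [-3.3125, -2.75]
m = -3.03125, h(m) = -0.5713 (−); new bracket [-3.03125, -2.75]
m = -2.890625, h(m) = 1.8624 (+); new bracket [-3.03125, -2.890625]
m = -2.9609375, h(m) = 0.6895 (+); new bracket [-3.03125, -2.9609375]
m = -2.99609375, h(m) = 0.0702 (+); new bracket [-3.03125, -2.99609375]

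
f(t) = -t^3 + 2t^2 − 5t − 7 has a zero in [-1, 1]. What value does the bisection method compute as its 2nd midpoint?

-0.5

f(0) = -7 < 0, so the root lies in [-1, 0]
f(-0.5) = -3.875 < 0, so the root lies in [-1, -0.5]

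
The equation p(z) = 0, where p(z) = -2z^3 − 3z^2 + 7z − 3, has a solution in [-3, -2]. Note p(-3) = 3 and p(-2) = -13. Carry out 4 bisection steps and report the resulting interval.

m = -2.5, p(m) = -8 (−); new bracket [-3, -2.5]
m = -2.75, p(m) = -3.34375 (−); new bracket [-3, -2.75]
m = -2.875, p(m) = -0.394531 (−); new bracket [-3, -2.875]
m = -2.9375, p(m) = 1.2456 (+); new bracket [-2.9375, -2.875]

[-2.9375, -2.875]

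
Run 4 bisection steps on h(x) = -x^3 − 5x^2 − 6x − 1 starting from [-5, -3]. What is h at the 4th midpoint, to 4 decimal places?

midpoint -4: h = 7 > 0 → [-4, -3]
midpoint -3.5: h = 1.625 > 0 → [-3.5, -3]
midpoint -3.25: h = 0.015625 > 0 → [-3.25, -3]
midpoint -3.125: h = -0.5605 < 0 → [-3.25, -3.125]

-0.5605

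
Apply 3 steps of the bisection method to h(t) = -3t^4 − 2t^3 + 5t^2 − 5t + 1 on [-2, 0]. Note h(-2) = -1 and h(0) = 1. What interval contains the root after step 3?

[-2, -1.75]

h(-1) = 10 > 0, so the root lies in [-2, -1]
h(-1.5) = 11.3125 > 0, so the root lies in [-2, -1.5]
h(-1.75) = 7.644531 > 0, so the root lies in [-2, -1.75]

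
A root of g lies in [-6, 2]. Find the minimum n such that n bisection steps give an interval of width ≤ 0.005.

11

Width after n steps is 8/2^n. Need 2^n ≥ 8/0.005 = 1600.
2^10 = 1024 < 1600 ≤ 2^11 = 2048, so n = 11.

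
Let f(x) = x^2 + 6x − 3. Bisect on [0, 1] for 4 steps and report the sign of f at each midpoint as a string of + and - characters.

+---

m = 0.5, f(m) = 0.25 (+); new bracket [0, 0.5]
m = 0.25, f(m) = -1.4375 (−); new bracket [0.25, 0.5]
m = 0.375, f(m) = -0.609375 (−); new bracket [0.375, 0.5]
m = 0.4375, f(m) = -0.1836 (−); new bracket [0.4375, 0.5]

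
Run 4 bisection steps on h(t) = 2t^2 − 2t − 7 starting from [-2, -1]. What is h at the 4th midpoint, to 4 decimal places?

0.0078

t = -1.5 gives h = 0.5, positive; keep [-1.5, -1]
t = -1.25 gives h = -1.375, negative; keep [-1.5, -1.25]
t = -1.375 gives h = -0.46875, negative; keep [-1.5, -1.375]
t = -1.4375 gives h = 0.0078, positive; keep [-1.4375, -1.375]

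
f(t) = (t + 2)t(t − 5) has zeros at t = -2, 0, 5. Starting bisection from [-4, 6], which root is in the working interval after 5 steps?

midpoint 1: f = -12 < 0 → [1, 6]
midpoint 3.5: f = -28.875 < 0 → [3.5, 6]
midpoint 4.75: f = -8.015625 < 0 → [4.75, 6]
midpoint 5.375: f = 14.8652 > 0 → [4.75, 5.375]
midpoint 5.0625: f = 2.2346 > 0 → [4.75, 5.0625]

5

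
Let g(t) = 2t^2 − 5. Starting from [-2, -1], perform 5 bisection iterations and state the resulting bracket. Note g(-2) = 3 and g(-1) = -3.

[-1.59375, -1.5625]

g(-1.5) = -0.5 < 0, so the root lies in [-2, -1.5]
g(-1.75) = 1.125 > 0, so the root lies in [-1.75, -1.5]
g(-1.625) = 0.28125 > 0, so the root lies in [-1.625, -1.5]
g(-1.5625) = -0.1172 < 0, so the root lies in [-1.625, -1.5625]
g(-1.59375) = 0.0801 > 0, so the root lies in [-1.59375, -1.5625]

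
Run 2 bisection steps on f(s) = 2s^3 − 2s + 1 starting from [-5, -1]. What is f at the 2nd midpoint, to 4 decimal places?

f(-3) = -47 < 0, so the root lies in [-3, -1]
f(-2) = -11 < 0, so the root lies in [-2, -1]

-11.0000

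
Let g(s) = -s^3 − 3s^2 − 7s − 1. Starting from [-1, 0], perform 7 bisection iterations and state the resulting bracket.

[-0.15625, -0.1484375]

g(-0.5) = 1.875 > 0, so the root lies in [-0.5, 0]
g(-0.25) = 0.578125 > 0, so the root lies in [-0.25, 0]
g(-0.125) = -0.169922 < 0, so the root lies in [-0.25, -0.125]
g(-0.1875) = 0.2136 > 0, so the root lies in [-0.1875, -0.125]
g(-0.15625) = 0.0243 > 0, so the root lies in [-0.15625, -0.125]
g(-0.140625) = -0.0722 < 0, so the root lies in [-0.15625, -0.140625]
g(-0.1484375) = -0.0238 < 0, so the root lies in [-0.15625, -0.1484375]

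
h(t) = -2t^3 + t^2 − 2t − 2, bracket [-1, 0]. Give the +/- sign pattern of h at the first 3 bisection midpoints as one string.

h(-0.5) = -0.5 < 0, so the root lies in [-1, -0.5]
h(-0.75) = 0.90625 > 0, so the root lies in [-0.75, -0.5]
h(-0.625) = 0.128906 > 0, so the root lies in [-0.625, -0.5]

-++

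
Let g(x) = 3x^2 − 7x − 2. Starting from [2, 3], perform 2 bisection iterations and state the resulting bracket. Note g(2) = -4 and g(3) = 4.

x = 2.5 gives g = -0.75, negative; keep [2.5, 3]
x = 2.75 gives g = 1.4375, positive; keep [2.5, 2.75]

[2.5, 2.75]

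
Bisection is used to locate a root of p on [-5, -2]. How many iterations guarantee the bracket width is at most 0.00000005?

Width after n steps is 3/2^n. Need 2^n ≥ 3/0.00000005 = 60000000.
2^25 = 33554432 < 60000000 ≤ 2^26 = 67108864, so n = 26.

26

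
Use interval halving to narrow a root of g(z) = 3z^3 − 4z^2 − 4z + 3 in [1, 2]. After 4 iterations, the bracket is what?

[1.75, 1.8125]

g(1.5) = -1.875 < 0, so the root lies in [1.5, 2]
g(1.75) = -0.171875 < 0, so the root lies in [1.75, 2]
g(1.875) = 1.212891 > 0, so the root lies in [1.75, 1.875]
g(1.8125) = 0.4724 > 0, so the root lies in [1.75, 1.8125]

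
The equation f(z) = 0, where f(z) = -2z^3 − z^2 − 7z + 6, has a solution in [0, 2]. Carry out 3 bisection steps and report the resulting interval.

z = 1 gives f = -4, negative; keep [0, 1]
z = 0.5 gives f = 2, positive; keep [0.5, 1]
z = 0.75 gives f = -0.65625, negative; keep [0.5, 0.75]

[0.5, 0.75]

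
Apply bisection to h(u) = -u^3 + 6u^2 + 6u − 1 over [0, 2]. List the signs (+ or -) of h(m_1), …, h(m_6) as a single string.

+++-++

midpoint 1: h = 10 > 0 → [0, 1]
midpoint 0.5: h = 3.375 > 0 → [0, 0.5]
midpoint 0.25: h = 0.859375 > 0 → [0, 0.25]
midpoint 0.125: h = -0.1582 < 0 → [0.125, 0.25]
midpoint 0.1875: h = 0.3293 > 0 → [0.125, 0.1875]
midpoint 0.15625: h = 0.0802 > 0 → [0.125, 0.15625]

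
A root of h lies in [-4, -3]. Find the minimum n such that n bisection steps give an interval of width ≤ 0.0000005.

21

Width after n steps is 1/2^n. Need 2^n ≥ 1/0.0000005 = 2000000.
2^20 = 1048576 < 2000000 ≤ 2^21 = 2097152, so n = 21.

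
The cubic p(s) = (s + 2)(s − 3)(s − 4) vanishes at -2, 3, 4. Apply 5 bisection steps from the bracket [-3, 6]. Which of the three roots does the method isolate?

m = 1.5, p(m) = 13.125 (+); new bracket [-3, 1.5]
m = -0.75, p(m) = 22.265625 (+); new bracket [-3, -0.75]
m = -1.875, p(m) = 3.580078 (+); new bracket [-3, -1.875]
m = -2.4375, p(m) = -15.3142 (−); new bracket [-2.4375, -1.875]
m = -2.15625, p(m) = -4.9599 (−); new bracket [-2.15625, -1.875]

-2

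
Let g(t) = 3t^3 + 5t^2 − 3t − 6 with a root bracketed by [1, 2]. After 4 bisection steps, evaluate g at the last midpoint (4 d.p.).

0.0554

t = 1.5 gives g = 10.875, positive; keep [1, 1.5]
t = 1.25 gives g = 3.921875, positive; keep [1, 1.25]
t = 1.125 gives g = 1.224609, positive; keep [1, 1.125]
t = 1.0625 gives g = 0.0554, positive; keep [1, 1.0625]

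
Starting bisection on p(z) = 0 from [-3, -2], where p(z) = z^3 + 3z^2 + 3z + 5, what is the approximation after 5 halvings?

-2.59375

m = -2.5, p(m) = 0.625 (+); new bracket [-3, -2.5]
m = -2.75, p(m) = -1.359375 (−); new bracket [-2.75, -2.5]
m = -2.625, p(m) = -0.291016 (−); new bracket [-2.625, -2.5]
m = -2.5625, p(m) = 0.1853 (+); new bracket [-2.625, -2.5625]
m = -2.59375, p(m) = -0.0482 (−); new bracket [-2.59375, -2.5625]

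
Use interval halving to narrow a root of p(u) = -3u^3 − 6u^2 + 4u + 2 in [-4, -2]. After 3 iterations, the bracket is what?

m = -3, p(m) = 17 (+); new bracket [-3, -2]
m = -2.5, p(m) = 1.375 (+); new bracket [-2.5, -2]
m = -2.25, p(m) = -3.203125 (−); new bracket [-2.5, -2.25]

[-2.5, -2.25]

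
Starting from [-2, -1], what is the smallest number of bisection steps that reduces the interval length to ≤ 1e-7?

Width after n steps is 1/2^n. Need 2^n ≥ 1/1e-7 = 10000000.
2^23 = 8388608 < 10000000 ≤ 2^24 = 16777216, so n = 24.

24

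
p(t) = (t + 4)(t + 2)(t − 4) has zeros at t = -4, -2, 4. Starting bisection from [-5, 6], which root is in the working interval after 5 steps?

4

m = 0.5, p(m) = -39.375 (−); new bracket [0.5, 6]
m = 3.25, p(m) = -28.546875 (−); new bracket [3.25, 6]
m = 4.625, p(m) = 35.712891 (+); new bracket [3.25, 4.625]
m = 3.9375, p(m) = -2.9456 (−); new bracket [3.9375, 4.625]
m = 4.28125, p(m) = 14.6297 (+); new bracket [3.9375, 4.28125]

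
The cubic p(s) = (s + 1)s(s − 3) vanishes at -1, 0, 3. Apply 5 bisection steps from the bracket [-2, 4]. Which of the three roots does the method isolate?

3

m = 1, p(m) = -4 (−); new bracket [1, 4]
m = 2.5, p(m) = -4.375 (−); new bracket [2.5, 4]
m = 3.25, p(m) = 3.453125 (+); new bracket [2.5, 3.25]
m = 2.875, p(m) = -1.3926 (−); new bracket [2.875, 3.25]
m = 3.0625, p(m) = 0.7776 (+); new bracket [2.875, 3.0625]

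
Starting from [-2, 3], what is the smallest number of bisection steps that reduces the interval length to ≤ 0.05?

Width after n steps is 5/2^n. Need 2^n ≥ 5/0.05 = 100.
2^6 = 64 < 100 ≤ 2^7 = 128, so n = 7.

7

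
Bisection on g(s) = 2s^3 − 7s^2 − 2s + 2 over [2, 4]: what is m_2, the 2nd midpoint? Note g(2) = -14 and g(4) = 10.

3.5

midpoint 3: g = -13 < 0 → [3, 4]
midpoint 3.5: g = -5 < 0 → [3.5, 4]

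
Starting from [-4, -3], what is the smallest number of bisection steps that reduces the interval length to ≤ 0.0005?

Width after n steps is 1/2^n. Need 2^n ≥ 1/0.0005 = 2000.
2^10 = 1024 < 2000 ≤ 2^11 = 2048, so n = 11.

11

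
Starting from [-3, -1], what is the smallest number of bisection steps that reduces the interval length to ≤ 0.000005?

Width after n steps is 2/2^n. Need 2^n ≥ 2/0.000005 = 400000.
2^18 = 262144 < 400000 ≤ 2^19 = 524288, so n = 19.

19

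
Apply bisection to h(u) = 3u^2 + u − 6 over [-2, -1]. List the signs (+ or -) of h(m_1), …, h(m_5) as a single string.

h(-1.5) = -0.75 < 0, so the root lies in [-2, -1.5]
h(-1.75) = 1.4375 > 0, so the root lies in [-1.75, -1.5]
h(-1.625) = 0.296875 > 0, so the root lies in [-1.625, -1.5]
h(-1.5625) = -0.2383 < 0, so the root lies in [-1.625, -1.5625]
h(-1.59375) = 0.0264 > 0, so the root lies in [-1.59375, -1.5625]

-++-+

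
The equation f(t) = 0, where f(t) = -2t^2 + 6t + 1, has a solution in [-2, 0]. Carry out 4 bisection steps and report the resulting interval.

midpoint -1: f = -7 < 0 → [-1, 0]
midpoint -0.5: f = -2.5 < 0 → [-0.5, 0]
midpoint -0.25: f = -0.625 < 0 → [-0.25, 0]
midpoint -0.125: f = 0.2188 > 0 → [-0.25, -0.125]

[-0.25, -0.125]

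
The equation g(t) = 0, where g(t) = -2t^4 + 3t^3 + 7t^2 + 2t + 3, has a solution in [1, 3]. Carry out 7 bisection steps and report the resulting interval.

[2.890625, 2.90625]

t = 2 gives g = 27, positive; keep [2, 3]
t = 2.5 gives g = 20.5, positive; keep [2.5, 3]
t = 2.75 gives g = 9.445312, positive; keep [2.75, 3]
t = 2.875 gives g = 1.2593, positive; keep [2.875, 3]
t = 2.9375 gives g = -3.5965, negative; keep [2.875, 2.9375]
t = 2.90625 gives g = -1.102, negative; keep [2.875, 2.90625]
t = 2.890625 gives g = 0.0951, positive; keep [2.890625, 2.90625]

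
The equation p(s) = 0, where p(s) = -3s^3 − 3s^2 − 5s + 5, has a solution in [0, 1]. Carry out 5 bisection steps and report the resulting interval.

midpoint 0.5: p = 1.375 > 0 → [0.5, 1]
midpoint 0.75: p = -1.703125 < 0 → [0.5, 0.75]
midpoint 0.625: p = -0.029297 < 0 → [0.5, 0.625]
midpoint 0.5625: p = 0.7043 > 0 → [0.5625, 0.625]
midpoint 0.59375: p = 0.3457 > 0 → [0.59375, 0.625]

[0.59375, 0.625]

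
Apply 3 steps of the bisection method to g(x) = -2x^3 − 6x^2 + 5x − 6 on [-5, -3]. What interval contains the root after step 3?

[-4, -3.75]

midpoint -4: g = 6 > 0 → [-4, -3]
midpoint -3.5: g = -11.25 < 0 → [-4, -3.5]
midpoint -3.75: g = -3.65625 < 0 → [-4, -3.75]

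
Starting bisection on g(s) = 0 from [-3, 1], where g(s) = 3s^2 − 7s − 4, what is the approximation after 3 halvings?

-0.5

midpoint -1: g = 6 > 0 → [-1, 1]
midpoint 0: g = -4 < 0 → [-1, 0]
midpoint -0.5: g = 0.25 > 0 → [-0.5, 0]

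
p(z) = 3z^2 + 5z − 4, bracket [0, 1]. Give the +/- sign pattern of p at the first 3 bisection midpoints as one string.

-++

p(0.5) = -0.75 < 0, so the root lies in [0.5, 1]
p(0.75) = 1.4375 > 0, so the root lies in [0.5, 0.75]
p(0.625) = 0.296875 > 0, so the root lies in [0.5, 0.625]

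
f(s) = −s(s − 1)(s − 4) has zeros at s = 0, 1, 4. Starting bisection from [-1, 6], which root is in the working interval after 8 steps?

4

m = 2.5, f(m) = 5.625 (+); new bracket [2.5, 6]
m = 4.25, f(m) = -3.453125 (−); new bracket [2.5, 4.25]
m = 3.375, f(m) = 5.009766 (+); new bracket [3.375, 4.25]
m = 3.8125, f(m) = 2.0105 (+); new bracket [3.8125, 4.25]
m = 4.03125, f(m) = -0.3819 (−); new bracket [3.8125, 4.03125]
m = 3.921875, f(m) = 0.8953 (+); new bracket [3.921875, 4.03125]
m = 3.9765625, f(m) = 0.2774 (+); new bracket [3.9765625, 4.03125]
m = 4.00390625, f(m) = -0.047 (−); new bracket [3.9765625, 4.00390625]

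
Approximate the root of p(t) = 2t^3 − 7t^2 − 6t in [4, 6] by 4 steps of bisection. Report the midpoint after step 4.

4.125

p(5) = 45 > 0, so the root lies in [4, 5]
p(4.5) = 13.5 > 0, so the root lies in [4, 4.5]
p(4.25) = 1.59375 > 0, so the root lies in [4, 4.25]
p(4.125) = -3.4805 < 0, so the root lies in [4.125, 4.25]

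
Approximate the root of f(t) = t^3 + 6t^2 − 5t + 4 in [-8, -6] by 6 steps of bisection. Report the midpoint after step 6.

m = -7, f(m) = -10 (−); new bracket [-7, -6]
m = -6.5, f(m) = 15.375 (+); new bracket [-7, -6.5]
m = -6.75, f(m) = 3.578125 (+); new bracket [-7, -6.75]
m = -6.875, f(m) = -2.9824 (−); new bracket [-6.875, -6.75]
m = -6.8125, f(m) = 0.3542 (+); new bracket [-6.875, -6.8125]
m = -6.84375, f(m) = -1.2999 (−); new bracket [-6.84375, -6.8125]

-6.84375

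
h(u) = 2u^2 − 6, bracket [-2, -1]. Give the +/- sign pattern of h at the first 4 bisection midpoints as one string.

u = -1.5 gives h = -1.5, negative; keep [-2, -1.5]
u = -1.75 gives h = 0.125, positive; keep [-1.75, -1.5]
u = -1.625 gives h = -0.71875, negative; keep [-1.75, -1.625]
u = -1.6875 gives h = -0.3047, negative; keep [-1.75, -1.6875]

-+--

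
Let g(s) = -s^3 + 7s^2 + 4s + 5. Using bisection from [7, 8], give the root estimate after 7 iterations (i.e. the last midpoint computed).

midpoint 7.5: g = 6.875 > 0 → [7.5, 8]
midpoint 7.75: g = -9.046875 < 0 → [7.5, 7.75]
midpoint 7.625: g = -0.837891 < 0 → [7.5, 7.625]
midpoint 7.5625: g = 3.0798 > 0 → [7.5625, 7.625]
midpoint 7.59375: g = 1.1364 > 0 → [7.59375, 7.625]
midpoint 7.609375: g = 0.1531 > 0 → [7.609375, 7.625]
midpoint 7.6171875: g = -0.3414 < 0 → [7.609375, 7.6171875]

7.6171875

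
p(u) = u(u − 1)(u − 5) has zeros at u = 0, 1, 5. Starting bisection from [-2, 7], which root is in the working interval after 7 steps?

u = 2.5 gives p = -9.375, negative; keep [2.5, 7]
u = 4.75 gives p = -4.453125, negative; keep [4.75, 7]
u = 5.875 gives p = 25.060547, positive; keep [4.75, 5.875]
u = 5.3125 gives p = 7.1594, positive; keep [4.75, 5.3125]
u = 5.03125 gives p = 0.6338, positive; keep [4.75, 5.03125]
u = 4.890625 gives p = -2.0811, negative; keep [4.890625, 5.03125]
u = 4.9609375 gives p = -0.7676, negative; keep [4.9609375, 5.03125]

5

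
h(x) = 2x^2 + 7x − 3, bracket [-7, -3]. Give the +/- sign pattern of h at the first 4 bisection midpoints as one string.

midpoint -5: h = 12 > 0 → [-5, -3]
midpoint -4: h = 1 > 0 → [-4, -3]
midpoint -3.5: h = -3 < 0 → [-4, -3.5]
midpoint -3.75: h = -1.125 < 0 → [-4, -3.75]

++--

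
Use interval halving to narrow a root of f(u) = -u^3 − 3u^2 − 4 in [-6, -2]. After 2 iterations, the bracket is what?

[-4, -3]

midpoint -4: f = 12 > 0 → [-4, -2]
midpoint -3: f = -4 < 0 → [-4, -3]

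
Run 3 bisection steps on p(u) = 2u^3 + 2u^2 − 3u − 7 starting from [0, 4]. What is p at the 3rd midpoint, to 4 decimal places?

-0.2500

p(2) = 11 > 0, so the root lies in [0, 2]
p(1) = -6 < 0, so the root lies in [1, 2]
p(1.5) = -0.25 < 0, so the root lies in [1.5, 2]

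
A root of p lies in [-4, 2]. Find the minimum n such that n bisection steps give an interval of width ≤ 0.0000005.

24

Width after n steps is 6/2^n. Need 2^n ≥ 6/0.0000005 = 12000000.
2^23 = 8388608 < 12000000 ≤ 2^24 = 16777216, so n = 24.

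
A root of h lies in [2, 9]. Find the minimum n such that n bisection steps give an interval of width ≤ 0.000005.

21

Width after n steps is 7/2^n. Need 2^n ≥ 7/0.000005 = 1400000.
2^20 = 1048576 < 1400000 ≤ 2^21 = 2097152, so n = 21.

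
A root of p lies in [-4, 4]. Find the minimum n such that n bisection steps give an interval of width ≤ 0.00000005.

28

Width after n steps is 8/2^n. Need 2^n ≥ 8/0.00000005 = 160000000.
2^27 = 134217728 < 160000000 ≤ 2^28 = 268435456, so n = 28.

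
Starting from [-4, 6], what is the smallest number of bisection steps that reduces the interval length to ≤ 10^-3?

14

Width after n steps is 10/2^n. Need 2^n ≥ 10/10^-3 = 10000.
2^13 = 8192 < 10000 ≤ 2^14 = 16384, so n = 14.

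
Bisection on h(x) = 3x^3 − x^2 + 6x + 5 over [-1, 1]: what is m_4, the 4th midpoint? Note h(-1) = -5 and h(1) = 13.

-0.625

m = 0, h(m) = 5 (+); new bracket [-1, 0]
m = -0.5, h(m) = 1.375 (+); new bracket [-1, -0.5]
m = -0.75, h(m) = -1.328125 (−); new bracket [-0.75, -0.5]
m = -0.625, h(m) = 0.127 (+); new bracket [-0.75, -0.625]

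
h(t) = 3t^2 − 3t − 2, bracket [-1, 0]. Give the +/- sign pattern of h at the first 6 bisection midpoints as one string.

midpoint -0.5: h = 0.25 > 0 → [-0.5, 0]
midpoint -0.25: h = -1.0625 < 0 → [-0.5, -0.25]
midpoint -0.375: h = -0.453125 < 0 → [-0.5, -0.375]
midpoint -0.4375: h = -0.1133 < 0 → [-0.5, -0.4375]
midpoint -0.46875: h = 0.0654 > 0 → [-0.46875, -0.4375]
midpoint -0.453125: h = -0.0247 < 0 → [-0.46875, -0.453125]

+---+-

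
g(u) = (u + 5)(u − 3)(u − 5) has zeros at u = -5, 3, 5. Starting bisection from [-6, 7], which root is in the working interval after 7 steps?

g(0.5) = 61.875 > 0, so the root lies in [-6, 0.5]
g(-2.75) = 100.265625 > 0, so the root lies in [-6, -2.75]
g(-4.375) = 43.212891 > 0, so the root lies in [-6, -4.375]
g(-5.1875) = -15.6394 < 0, so the root lies in [-5.1875, -4.375]
g(-4.78125) = 16.6491 > 0, so the root lies in [-5.1875, -4.78125]
g(-4.984375) = 1.2456 > 0, so the root lies in [-5.1875, -4.984375]
g(-5.0859375) = -7.0086 < 0, so the root lies in [-5.0859375, -4.984375]

-5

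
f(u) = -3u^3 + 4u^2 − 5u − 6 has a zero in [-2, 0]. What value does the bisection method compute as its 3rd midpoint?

-0.75

f(-1) = 6 > 0, so the root lies in [-1, 0]
f(-0.5) = -2.125 < 0, so the root lies in [-1, -0.5]
f(-0.75) = 1.265625 > 0, so the root lies in [-0.75, -0.5]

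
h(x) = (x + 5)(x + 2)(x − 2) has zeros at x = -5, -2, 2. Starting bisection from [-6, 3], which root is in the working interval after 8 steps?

2

midpoint -1.5: h = -6.125 < 0 → [-1.5, 3]
midpoint 0.75: h = -19.765625 < 0 → [0.75, 3]
midpoint 1.875: h = -3.330078 < 0 → [1.875, 3]
midpoint 2.4375: h = 14.4392 > 0 → [1.875, 2.4375]
midpoint 2.15625: h = 4.6474 > 0 → [1.875, 2.15625]
midpoint 2.015625: h = 0.4402 > 0 → [1.875, 2.015625]
midpoint 1.9453125: h = -1.4985 < 0 → [1.9453125, 2.015625]
midpoint 1.98046875: h = -0.5427 < 0 → [1.98046875, 2.015625]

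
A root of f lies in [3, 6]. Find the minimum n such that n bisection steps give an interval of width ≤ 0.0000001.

25

Width after n steps is 3/2^n. Need 2^n ≥ 3/0.0000001 = 30000000.
2^24 = 16777216 < 30000000 ≤ 2^25 = 33554432, so n = 25.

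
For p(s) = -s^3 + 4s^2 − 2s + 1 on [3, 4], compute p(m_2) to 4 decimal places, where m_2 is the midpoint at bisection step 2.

s = 3.5 gives p = 0.125, positive; keep [3.5, 4]
s = 3.75 gives p = -2.984375, negative; keep [3.5, 3.75]

-2.9844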